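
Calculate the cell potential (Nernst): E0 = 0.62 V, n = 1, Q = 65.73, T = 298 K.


E = E0 - (RT/nF) * ln(Q)
E = 0.62 - (8.314 * 298 / (1 * 96485)) * ln(65.73)
E = 0.5125 V

0.5125 V


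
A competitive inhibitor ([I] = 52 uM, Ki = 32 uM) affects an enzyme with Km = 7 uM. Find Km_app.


Km_app = Km * (1 + [I]/Ki)
Km_app = 7 * (1 + 52/32)
Km_app = 18.375 uM

18.375 uM


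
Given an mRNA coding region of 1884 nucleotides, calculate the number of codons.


codons = nucleotides / 3
codons = 1884 / 3 = 628

628


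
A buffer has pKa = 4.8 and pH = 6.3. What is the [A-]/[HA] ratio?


[A-]/[HA] = 10^(pH - pKa)
= 10^(6.3 - 4.8)
= 31.6228

31.6228


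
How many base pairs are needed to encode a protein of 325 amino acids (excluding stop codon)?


Each amino acid = 1 codon = 3 bp
bp = 325 * 3 = 975 bp

975 bp


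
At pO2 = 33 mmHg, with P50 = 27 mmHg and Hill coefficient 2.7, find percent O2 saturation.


Y = pO2^n / (P50^n + pO2^n)
Y = 33^2.7 / (27^2.7 + 33^2.7)
Y = 63.22%

63.22%


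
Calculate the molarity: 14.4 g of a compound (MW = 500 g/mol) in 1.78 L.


C = (mass / MW) / volume
C = (14.4 / 500) / 1.78
C = 0.0162 M

0.0162 M


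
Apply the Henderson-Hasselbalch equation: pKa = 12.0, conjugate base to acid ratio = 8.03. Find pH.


pH = pKa + log10([A-]/[HA])
pH = 12.0 + log10(8.03)
pH = 12.9047

12.9047


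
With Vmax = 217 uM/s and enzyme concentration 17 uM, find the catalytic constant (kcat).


kcat = Vmax / [E]t
kcat = 217 / 17
kcat = 12.7647 s^-1

12.7647 s^-1


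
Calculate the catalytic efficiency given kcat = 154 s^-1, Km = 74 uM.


Catalytic efficiency = kcat / Km
= 154 / 74
= 2.0811 uM^-1*s^-1

2.0811 uM^-1*s^-1


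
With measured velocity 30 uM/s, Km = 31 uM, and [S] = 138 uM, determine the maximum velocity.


Vmax = v * (Km + [S]) / [S]
Vmax = 30 * (31 + 138) / 138
Vmax = 36.7391 uM/s

36.7391 uM/s


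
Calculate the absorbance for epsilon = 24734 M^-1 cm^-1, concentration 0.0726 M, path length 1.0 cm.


A = epsilon * c * l
A = 24734 * 0.0726 * 1.0
A = 1795.6884

1795.6884


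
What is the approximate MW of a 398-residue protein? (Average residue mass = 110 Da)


MW = n_residues * 110 Da
MW = 398 * 110
MW = 43780 Da

43780 Da


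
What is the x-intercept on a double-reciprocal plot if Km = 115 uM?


x-intercept = -1/Km
= -1/115
= -0.0087 1/uM

-0.0087 1/uM


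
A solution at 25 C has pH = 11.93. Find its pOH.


pOH = 14 - pH
pOH = 14 - 11.93
pOH = 2.07

2.07


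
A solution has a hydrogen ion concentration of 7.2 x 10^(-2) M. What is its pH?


pH = -log10([H+])
pH = -log10(7.2 x 10^(-2))
pH = 1.1427

1.1427


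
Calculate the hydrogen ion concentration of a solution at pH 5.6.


[H+] = 10^(-pH)
[H+] = 10^(-5.6)
[H+] = 2.512e-06 M

2.512e-06 M


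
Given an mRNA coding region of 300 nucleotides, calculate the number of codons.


codons = nucleotides / 3
codons = 300 / 3 = 100

100


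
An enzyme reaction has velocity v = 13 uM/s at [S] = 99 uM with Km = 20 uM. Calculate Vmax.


Vmax = v * (Km + [S]) / [S]
Vmax = 13 * (20 + 99) / 99
Vmax = 15.6263 uM/s

15.6263 uM/s


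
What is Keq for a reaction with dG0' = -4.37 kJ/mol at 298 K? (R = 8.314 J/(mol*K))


Keq = exp(-dG0 * 1000 / (R * T))
Keq = exp(-(-4.37) * 1000 / (8.314 * 298))
Keq = 5.8347

5.8347


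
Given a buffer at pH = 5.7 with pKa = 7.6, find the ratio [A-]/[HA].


[A-]/[HA] = 10^(pH - pKa)
= 10^(5.7 - 7.6)
= 0.0126

0.0126


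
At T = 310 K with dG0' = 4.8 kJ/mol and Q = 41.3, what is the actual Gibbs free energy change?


dG = dG0' + RT * ln(Q) / 1000
dG = 4.8 + 8.314 * 310 * ln(41.3) / 1000
dG = 14.3899 kJ/mol

14.3899 kJ/mol


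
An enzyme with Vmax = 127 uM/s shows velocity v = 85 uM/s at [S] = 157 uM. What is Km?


Km = [S] * (Vmax - v) / v
Km = 157 * (127 - 85) / 85
Km = 77.5765 uM

77.5765 uM


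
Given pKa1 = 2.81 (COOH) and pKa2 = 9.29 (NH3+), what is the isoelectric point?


pI = (pKa1 + pKa2) / 2
pI = (2.81 + 9.29) / 2
pI = 6.05

6.05


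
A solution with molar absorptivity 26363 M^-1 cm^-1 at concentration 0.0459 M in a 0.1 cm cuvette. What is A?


A = epsilon * c * l
A = 26363 * 0.0459 * 0.1
A = 121.0062

121.0062


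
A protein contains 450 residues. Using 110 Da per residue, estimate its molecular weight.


MW = n_residues * 110 Da
MW = 450 * 110
MW = 49500 Da

49500 Da


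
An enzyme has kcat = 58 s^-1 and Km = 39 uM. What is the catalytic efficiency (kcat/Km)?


Catalytic efficiency = kcat / Km
= 58 / 39
= 1.4872 uM^-1*s^-1

1.4872 uM^-1*s^-1


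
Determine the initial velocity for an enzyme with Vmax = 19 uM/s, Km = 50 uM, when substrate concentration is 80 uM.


v = Vmax * [S] / (Km + [S])
v = 19 * 80 / (50 + 80)
v = 11.6923 uM/s

11.6923 uM/s


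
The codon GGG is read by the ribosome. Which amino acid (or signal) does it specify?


Standard genetic code lookup.
Codon GGG -> Gly

Gly


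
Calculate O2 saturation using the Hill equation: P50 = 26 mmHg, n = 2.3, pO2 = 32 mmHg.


Y = pO2^n / (P50^n + pO2^n)
Y = 32^2.3 / (26^2.3 + 32^2.3)
Y = 61.72%

61.72%


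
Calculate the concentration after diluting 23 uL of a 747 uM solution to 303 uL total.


C2 = C1 * V1 / V2
C2 = 747 * 23 / 303
C2 = 56.703 uM

56.703 uM


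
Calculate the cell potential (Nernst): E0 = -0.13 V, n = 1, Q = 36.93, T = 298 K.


E = E0 - (RT/nF) * ln(Q)
E = -0.13 - (8.314 * 298 / (1 * 96485)) * ln(36.93)
E = -0.2227 V

-0.2227 V


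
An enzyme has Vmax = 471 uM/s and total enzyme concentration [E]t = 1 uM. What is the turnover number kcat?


kcat = Vmax / [E]t
kcat = 471 / 1
kcat = 471.0 s^-1

471.0 s^-1


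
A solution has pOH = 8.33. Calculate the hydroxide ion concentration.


[OH-] = 10^(-pOH)
[OH-] = 10^(-8.33)
[OH-] = 4.677e-09 M

4.677e-09 M


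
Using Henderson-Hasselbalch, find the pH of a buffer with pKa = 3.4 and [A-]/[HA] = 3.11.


pH = pKa + log10([A-]/[HA])
pH = 3.4 + log10(3.11)
pH = 3.8928

3.8928


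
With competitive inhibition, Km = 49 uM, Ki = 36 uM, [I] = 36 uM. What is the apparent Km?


Km_app = Km * (1 + [I]/Ki)
Km_app = 49 * (1 + 36/36)
Km_app = 98.0 uM

98.0 uM


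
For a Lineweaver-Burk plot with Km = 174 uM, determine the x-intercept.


x-intercept = -1/Km
= -1/174
= -0.0057 1/uM

-0.0057 1/uM


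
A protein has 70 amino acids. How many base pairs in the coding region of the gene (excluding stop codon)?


Each amino acid = 1 codon = 3 bp
bp = 70 * 3 = 210 bp

210 bp


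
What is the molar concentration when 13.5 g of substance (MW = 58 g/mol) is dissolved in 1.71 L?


C = (mass / MW) / volume
C = (13.5 / 58) / 1.71
C = 0.1361 M

0.1361 M


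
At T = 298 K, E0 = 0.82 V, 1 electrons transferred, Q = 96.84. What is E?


E = E0 - (RT/nF) * ln(Q)
E = 0.82 - (8.314 * 298 / (1 * 96485)) * ln(96.84)
E = 0.7026 V

0.7026 V


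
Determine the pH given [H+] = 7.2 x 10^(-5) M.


pH = -log10([H+])
pH = -log10(7.2 x 10^(-5))
pH = 4.1427

4.1427


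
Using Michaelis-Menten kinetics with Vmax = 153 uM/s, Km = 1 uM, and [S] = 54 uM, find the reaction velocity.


v = Vmax * [S] / (Km + [S])
v = 153 * 54 / (1 + 54)
v = 150.2182 uM/s

150.2182 uM/s


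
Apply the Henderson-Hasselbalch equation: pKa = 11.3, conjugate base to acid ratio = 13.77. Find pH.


pH = pKa + log10([A-]/[HA])
pH = 11.3 + log10(13.77)
pH = 12.4389

12.4389


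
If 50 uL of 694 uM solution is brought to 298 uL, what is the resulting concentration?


C2 = C1 * V1 / V2
C2 = 694 * 50 / 298
C2 = 116.443 uM

116.443 uM


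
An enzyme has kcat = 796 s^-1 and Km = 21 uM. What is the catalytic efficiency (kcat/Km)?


Catalytic efficiency = kcat / Km
= 796 / 21
= 37.9048 uM^-1*s^-1

37.9048 uM^-1*s^-1


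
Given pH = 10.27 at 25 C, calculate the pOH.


pOH = 14 - pH
pOH = 14 - 10.27
pOH = 3.73

3.73


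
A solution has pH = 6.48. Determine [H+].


[H+] = 10^(-pH)
[H+] = 10^(-6.48)
[H+] = 3.311e-07 M

3.311e-07 M


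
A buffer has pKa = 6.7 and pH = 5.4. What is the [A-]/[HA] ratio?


[A-]/[HA] = 10^(pH - pKa)
= 10^(5.4 - 6.7)
= 0.0501

0.0501


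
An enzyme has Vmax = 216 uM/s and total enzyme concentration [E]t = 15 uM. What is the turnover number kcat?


kcat = Vmax / [E]t
kcat = 216 / 15
kcat = 14.4 s^-1

14.4 s^-1


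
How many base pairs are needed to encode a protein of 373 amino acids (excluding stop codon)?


Each amino acid = 1 codon = 3 bp
bp = 373 * 3 = 1119 bp

1119 bp


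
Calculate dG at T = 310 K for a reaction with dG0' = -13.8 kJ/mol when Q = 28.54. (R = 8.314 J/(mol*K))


dG = dG0' + RT * ln(Q) / 1000
dG = -13.8 + 8.314 * 310 * ln(28.54) / 1000
dG = -5.1625 kJ/mol

-5.1625 kJ/mol


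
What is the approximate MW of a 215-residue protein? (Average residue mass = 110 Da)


MW = n_residues * 110 Da
MW = 215 * 110
MW = 23650 Da

23650 Da


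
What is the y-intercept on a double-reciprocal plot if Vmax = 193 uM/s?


y-intercept = 1/Vmax
= 1/193
= 0.0052 s/uM

0.0052 s/uM


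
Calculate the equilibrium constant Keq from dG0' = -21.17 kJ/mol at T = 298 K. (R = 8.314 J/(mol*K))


Keq = exp(-dG0 * 1000 / (R * T))
Keq = exp(-(-21.17) * 1000 / (8.314 * 298))
Keq = 5139.216

5139.216


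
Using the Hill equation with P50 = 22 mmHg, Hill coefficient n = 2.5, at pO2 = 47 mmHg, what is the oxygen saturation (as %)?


Y = pO2^n / (P50^n + pO2^n)
Y = 47^2.5 / (22^2.5 + 47^2.5)
Y = 86.96%

86.96%


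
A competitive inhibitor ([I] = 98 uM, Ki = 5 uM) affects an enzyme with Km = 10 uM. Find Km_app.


Km_app = Km * (1 + [I]/Ki)
Km_app = 10 * (1 + 98/5)
Km_app = 206.0 uM

206.0 uM


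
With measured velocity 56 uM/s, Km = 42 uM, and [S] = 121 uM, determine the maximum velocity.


Vmax = v * (Km + [S]) / [S]
Vmax = 56 * (42 + 121) / 121
Vmax = 75.438 uM/s

75.438 uM/s


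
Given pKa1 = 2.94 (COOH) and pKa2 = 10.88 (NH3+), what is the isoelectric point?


pI = (pKa1 + pKa2) / 2
pI = (2.94 + 10.88) / 2
pI = 6.91

6.91


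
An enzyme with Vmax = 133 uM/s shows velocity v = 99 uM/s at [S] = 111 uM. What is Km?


Km = [S] * (Vmax - v) / v
Km = 111 * (133 - 99) / 99
Km = 38.1212 uM

38.1212 uM


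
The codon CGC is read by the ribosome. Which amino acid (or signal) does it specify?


Standard genetic code lookup.
Codon CGC -> Arg

Arg


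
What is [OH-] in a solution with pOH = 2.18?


[OH-] = 10^(-pOH)
[OH-] = 10^(-2.18)
[OH-] = 0.0066 M

0.0066 M


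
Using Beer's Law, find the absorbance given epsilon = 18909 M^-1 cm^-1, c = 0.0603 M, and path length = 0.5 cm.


A = epsilon * c * l
A = 18909 * 0.0603 * 0.5
A = 570.1064

570.1064


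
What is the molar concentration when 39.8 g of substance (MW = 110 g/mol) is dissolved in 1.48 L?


C = (mass / MW) / volume
C = (39.8 / 110) / 1.48
C = 0.2445 M

0.2445 M


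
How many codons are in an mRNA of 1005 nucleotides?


codons = nucleotides / 3
codons = 1005 / 3 = 335

335


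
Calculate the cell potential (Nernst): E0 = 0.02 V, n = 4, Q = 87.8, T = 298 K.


E = E0 - (RT/nF) * ln(Q)
E = 0.02 - (8.314 * 298 / (4 * 96485)) * ln(87.8)
E = -0.0087 V

-0.0087 V


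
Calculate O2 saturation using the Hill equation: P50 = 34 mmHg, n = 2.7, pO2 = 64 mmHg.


Y = pO2^n / (P50^n + pO2^n)
Y = 64^2.7 / (34^2.7 + 64^2.7)
Y = 84.66%

84.66%


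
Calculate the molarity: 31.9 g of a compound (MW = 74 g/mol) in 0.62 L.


C = (mass / MW) / volume
C = (31.9 / 74) / 0.62
C = 0.6953 M

0.6953 M


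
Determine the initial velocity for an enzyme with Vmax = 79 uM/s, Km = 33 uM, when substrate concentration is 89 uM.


v = Vmax * [S] / (Km + [S])
v = 79 * 89 / (33 + 89)
v = 57.6311 uM/s

57.6311 uM/s


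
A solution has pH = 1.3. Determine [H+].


[H+] = 10^(-pH)
[H+] = 10^(-1.3)
[H+] = 0.0501 M

0.0501 M


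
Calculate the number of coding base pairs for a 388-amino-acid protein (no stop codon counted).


Each amino acid = 1 codon = 3 bp
bp = 388 * 3 = 1164 bp

1164 bp


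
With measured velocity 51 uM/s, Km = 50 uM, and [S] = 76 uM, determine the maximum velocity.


Vmax = v * (Km + [S]) / [S]
Vmax = 51 * (50 + 76) / 76
Vmax = 84.5526 uM/s

84.5526 uM/s


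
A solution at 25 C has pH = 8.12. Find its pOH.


pOH = 14 - pH
pOH = 14 - 8.12
pOH = 5.88

5.88


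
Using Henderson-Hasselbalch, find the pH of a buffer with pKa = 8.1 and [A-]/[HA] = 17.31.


pH = pKa + log10([A-]/[HA])
pH = 8.1 + log10(17.31)
pH = 9.3383

9.3383


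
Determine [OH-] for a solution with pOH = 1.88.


[OH-] = 10^(-pOH)
[OH-] = 10^(-1.88)
[OH-] = 0.0132 M

0.0132 M


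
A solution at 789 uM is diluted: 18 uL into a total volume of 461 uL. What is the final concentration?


C2 = C1 * V1 / V2
C2 = 789 * 18 / 461
C2 = 30.8069 uM

30.8069 uM


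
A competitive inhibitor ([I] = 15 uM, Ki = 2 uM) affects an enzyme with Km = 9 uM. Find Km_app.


Km_app = Km * (1 + [I]/Ki)
Km_app = 9 * (1 + 15/2)
Km_app = 76.5 uM

76.5 uM


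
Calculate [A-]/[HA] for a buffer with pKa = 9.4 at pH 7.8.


[A-]/[HA] = 10^(pH - pKa)
= 10^(7.8 - 9.4)
= 0.0251

0.0251


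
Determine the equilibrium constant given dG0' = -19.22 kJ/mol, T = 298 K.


Keq = exp(-dG0 * 1000 / (R * T))
Keq = exp(-(-19.22) * 1000 / (8.314 * 298))
Keq = 2339.2717

2339.2717


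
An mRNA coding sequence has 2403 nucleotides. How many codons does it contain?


codons = nucleotides / 3
codons = 2403 / 3 = 801

801


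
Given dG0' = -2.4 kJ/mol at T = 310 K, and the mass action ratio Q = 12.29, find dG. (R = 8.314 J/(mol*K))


dG = dG0' + RT * ln(Q) / 1000
dG = -2.4 + 8.314 * 310 * ln(12.29) / 1000
dG = 4.066 kJ/mol

4.066 kJ/mol


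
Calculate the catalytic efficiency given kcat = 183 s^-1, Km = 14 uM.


Catalytic efficiency = kcat / Km
= 183 / 14
= 13.0714 uM^-1*s^-1

13.0714 uM^-1*s^-1


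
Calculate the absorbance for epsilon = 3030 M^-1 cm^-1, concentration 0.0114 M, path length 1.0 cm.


A = epsilon * c * l
A = 3030 * 0.0114 * 1.0
A = 34.542

34.542


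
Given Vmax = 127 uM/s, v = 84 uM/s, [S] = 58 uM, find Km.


Km = [S] * (Vmax - v) / v
Km = 58 * (127 - 84) / 84
Km = 29.6905 uM

29.6905 uM


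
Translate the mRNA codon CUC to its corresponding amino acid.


Standard genetic code lookup.
Codon CUC -> Leu

Leu


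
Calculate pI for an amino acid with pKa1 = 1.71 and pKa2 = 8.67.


pI = (pKa1 + pKa2) / 2
pI = (1.71 + 8.67) / 2
pI = 5.19

5.19


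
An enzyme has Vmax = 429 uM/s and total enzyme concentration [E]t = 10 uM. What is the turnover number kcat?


kcat = Vmax / [E]t
kcat = 429 / 10
kcat = 42.9 s^-1

42.9 s^-1


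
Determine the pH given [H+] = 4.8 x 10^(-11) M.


pH = -log10([H+])
pH = -log10(4.8 x 10^(-11))
pH = 10.3188

10.3188


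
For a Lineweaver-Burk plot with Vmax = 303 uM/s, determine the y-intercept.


y-intercept = 1/Vmax
= 1/303
= 0.0033 s/uM

0.0033 s/uM


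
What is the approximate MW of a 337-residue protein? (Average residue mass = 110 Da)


MW = n_residues * 110 Da
MW = 337 * 110
MW = 37070 Da

37070 Da


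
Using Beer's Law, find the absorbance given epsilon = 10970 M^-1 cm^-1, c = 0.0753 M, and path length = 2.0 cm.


A = epsilon * c * l
A = 10970 * 0.0753 * 2.0
A = 1652.082

1652.082


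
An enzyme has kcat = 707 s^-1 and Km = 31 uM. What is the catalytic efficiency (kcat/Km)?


Catalytic efficiency = kcat / Km
= 707 / 31
= 22.8065 uM^-1*s^-1

22.8065 uM^-1*s^-1


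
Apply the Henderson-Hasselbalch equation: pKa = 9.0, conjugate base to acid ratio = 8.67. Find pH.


pH = pKa + log10([A-]/[HA])
pH = 9.0 + log10(8.67)
pH = 9.938

9.938


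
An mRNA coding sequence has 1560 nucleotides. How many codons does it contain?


codons = nucleotides / 3
codons = 1560 / 3 = 520

520


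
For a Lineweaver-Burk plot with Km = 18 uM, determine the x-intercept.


x-intercept = -1/Km
= -1/18
= -0.0556 1/uM

-0.0556 1/uM


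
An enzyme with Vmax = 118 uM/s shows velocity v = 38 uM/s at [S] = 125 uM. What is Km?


Km = [S] * (Vmax - v) / v
Km = 125 * (118 - 38) / 38
Km = 263.1579 uM

263.1579 uM


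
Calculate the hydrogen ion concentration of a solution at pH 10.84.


[H+] = 10^(-pH)
[H+] = 10^(-10.84)
[H+] = 1.445e-11 M

1.445e-11 M


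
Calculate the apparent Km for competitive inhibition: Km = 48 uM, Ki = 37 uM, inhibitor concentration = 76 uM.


Km_app = Km * (1 + [I]/Ki)
Km_app = 48 * (1 + 76/37)
Km_app = 146.5946 uM

146.5946 uM


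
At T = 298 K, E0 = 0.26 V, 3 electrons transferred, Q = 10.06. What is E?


E = E0 - (RT/nF) * ln(Q)
E = 0.26 - (8.314 * 298 / (3 * 96485)) * ln(10.06)
E = 0.2402 V

0.2402 V


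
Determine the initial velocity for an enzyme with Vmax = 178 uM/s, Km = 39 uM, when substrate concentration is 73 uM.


v = Vmax * [S] / (Km + [S])
v = 178 * 73 / (39 + 73)
v = 116.0179 uM/s

116.0179 uM/s


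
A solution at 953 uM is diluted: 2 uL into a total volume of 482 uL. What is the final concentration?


C2 = C1 * V1 / V2
C2 = 953 * 2 / 482
C2 = 3.9544 uM

3.9544 uM


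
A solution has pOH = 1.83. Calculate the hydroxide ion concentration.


[OH-] = 10^(-pOH)
[OH-] = 10^(-1.83)
[OH-] = 0.0148 M

0.0148 M


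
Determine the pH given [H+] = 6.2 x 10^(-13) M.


pH = -log10([H+])
pH = -log10(6.2 x 10^(-13))
pH = 12.2076

12.2076


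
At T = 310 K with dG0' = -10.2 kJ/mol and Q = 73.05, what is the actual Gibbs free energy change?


dG = dG0' + RT * ln(Q) / 1000
dG = -10.2 + 8.314 * 310 * ln(73.05) / 1000
dG = 0.8597 kJ/mol

0.8597 kJ/mol


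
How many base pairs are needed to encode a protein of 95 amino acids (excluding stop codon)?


Each amino acid = 1 codon = 3 bp
bp = 95 * 3 = 285 bp

285 bp


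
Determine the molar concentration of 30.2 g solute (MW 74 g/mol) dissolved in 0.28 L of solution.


C = (mass / MW) / volume
C = (30.2 / 74) / 0.28
C = 1.4575 M

1.4575 M


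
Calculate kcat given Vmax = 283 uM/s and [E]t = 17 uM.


kcat = Vmax / [E]t
kcat = 283 / 17
kcat = 16.6471 s^-1

16.6471 s^-1


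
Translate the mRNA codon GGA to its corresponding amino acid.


Standard genetic code lookup.
Codon GGA -> Gly

Gly


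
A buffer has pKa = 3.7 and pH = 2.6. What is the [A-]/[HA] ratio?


[A-]/[HA] = 10^(pH - pKa)
= 10^(2.6 - 3.7)
= 0.0794

0.0794


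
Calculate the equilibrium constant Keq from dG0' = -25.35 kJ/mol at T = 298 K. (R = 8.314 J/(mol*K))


Keq = exp(-dG0 * 1000 / (R * T))
Keq = exp(-(-25.35) * 1000 / (8.314 * 298))
Keq = 27772.218

27772.218


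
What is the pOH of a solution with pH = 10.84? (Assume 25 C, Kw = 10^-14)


pOH = 14 - pH
pOH = 14 - 10.84
pOH = 3.16

3.16


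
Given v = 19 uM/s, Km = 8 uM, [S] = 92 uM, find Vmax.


Vmax = v * (Km + [S]) / [S]
Vmax = 19 * (8 + 92) / 92
Vmax = 20.6522 uM/s

20.6522 uM/s


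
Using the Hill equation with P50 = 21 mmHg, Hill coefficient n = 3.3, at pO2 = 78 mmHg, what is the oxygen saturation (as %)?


Y = pO2^n / (P50^n + pO2^n)
Y = 78^3.3 / (21^3.3 + 78^3.3)
Y = 98.7%

98.7%


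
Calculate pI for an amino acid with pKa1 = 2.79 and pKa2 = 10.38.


pI = (pKa1 + pKa2) / 2
pI = (2.79 + 10.38) / 2
pI = 6.585

6.585


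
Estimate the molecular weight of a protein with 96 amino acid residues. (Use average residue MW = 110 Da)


MW = n_residues * 110 Da
MW = 96 * 110
MW = 10560 Da

10560 Da


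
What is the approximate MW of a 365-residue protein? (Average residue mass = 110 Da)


MW = n_residues * 110 Da
MW = 365 * 110
MW = 40150 Da

40150 Da


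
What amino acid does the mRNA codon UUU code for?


Standard genetic code lookup.
Codon UUU -> Phe

Phe


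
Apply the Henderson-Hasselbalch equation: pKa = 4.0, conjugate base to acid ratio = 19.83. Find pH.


pH = pKa + log10([A-]/[HA])
pH = 4.0 + log10(19.83)
pH = 5.2973

5.2973


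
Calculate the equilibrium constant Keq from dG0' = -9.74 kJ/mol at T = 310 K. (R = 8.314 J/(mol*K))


Keq = exp(-dG0 * 1000 / (R * T))
Keq = exp(-(-9.74) * 1000 / (8.314 * 310))
Keq = 43.7762

43.7762


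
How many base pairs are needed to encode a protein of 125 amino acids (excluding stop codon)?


Each amino acid = 1 codon = 3 bp
bp = 125 * 3 = 375 bp

375 bp


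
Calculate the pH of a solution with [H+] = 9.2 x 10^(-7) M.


pH = -log10([H+])
pH = -log10(9.2 x 10^(-7))
pH = 6.0362

6.0362


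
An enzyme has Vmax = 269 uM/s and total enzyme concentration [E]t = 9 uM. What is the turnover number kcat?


kcat = Vmax / [E]t
kcat = 269 / 9
kcat = 29.8889 s^-1

29.8889 s^-1


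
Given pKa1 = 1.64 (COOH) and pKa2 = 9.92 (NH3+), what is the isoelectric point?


pI = (pKa1 + pKa2) / 2
pI = (1.64 + 9.92) / 2
pI = 5.78

5.78


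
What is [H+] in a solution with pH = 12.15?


[H+] = 10^(-pH)
[H+] = 10^(-12.15)
[H+] = 7.079e-13 M

7.079e-13 M


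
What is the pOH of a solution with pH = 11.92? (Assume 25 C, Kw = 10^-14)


pOH = 14 - pH
pOH = 14 - 11.92
pOH = 2.08

2.08


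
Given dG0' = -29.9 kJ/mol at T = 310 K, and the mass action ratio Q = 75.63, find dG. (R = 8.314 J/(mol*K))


dG = dG0' + RT * ln(Q) / 1000
dG = -29.9 + 8.314 * 310 * ln(75.63) / 1000
dG = -18.7508 kJ/mol

-18.7508 kJ/mol


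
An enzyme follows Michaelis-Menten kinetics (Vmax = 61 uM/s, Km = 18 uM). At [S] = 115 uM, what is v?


v = Vmax * [S] / (Km + [S])
v = 61 * 115 / (18 + 115)
v = 52.7444 uM/s

52.7444 uM/s


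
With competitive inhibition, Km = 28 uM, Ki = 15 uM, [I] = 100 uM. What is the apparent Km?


Km_app = Km * (1 + [I]/Ki)
Km_app = 28 * (1 + 100/15)
Km_app = 214.6667 uM

214.6667 uM


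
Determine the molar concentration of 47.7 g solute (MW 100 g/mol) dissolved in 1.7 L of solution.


C = (mass / MW) / volume
C = (47.7 / 100) / 1.7
C = 0.2806 M

0.2806 M


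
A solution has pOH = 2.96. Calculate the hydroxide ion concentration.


[OH-] = 10^(-pOH)
[OH-] = 10^(-2.96)
[OH-] = 0.0011 M

0.0011 M


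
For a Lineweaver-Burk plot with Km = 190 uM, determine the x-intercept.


x-intercept = -1/Km
= -1/190
= -0.0053 1/uM

-0.0053 1/uM


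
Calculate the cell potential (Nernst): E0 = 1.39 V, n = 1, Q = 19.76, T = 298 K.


E = E0 - (RT/nF) * ln(Q)
E = 1.39 - (8.314 * 298 / (1 * 96485)) * ln(19.76)
E = 1.3134 V

1.3134 V


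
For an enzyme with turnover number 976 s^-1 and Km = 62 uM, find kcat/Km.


Catalytic efficiency = kcat / Km
= 976 / 62
= 15.7419 uM^-1*s^-1

15.7419 uM^-1*s^-1


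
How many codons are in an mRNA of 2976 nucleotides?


codons = nucleotides / 3
codons = 2976 / 3 = 992

992


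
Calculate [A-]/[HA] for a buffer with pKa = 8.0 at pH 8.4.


[A-]/[HA] = 10^(pH - pKa)
= 10^(8.4 - 8.0)
= 2.5119

2.5119


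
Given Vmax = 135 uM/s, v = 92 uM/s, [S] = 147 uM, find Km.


Km = [S] * (Vmax - v) / v
Km = 147 * (135 - 92) / 92
Km = 68.7065 uM

68.7065 uM


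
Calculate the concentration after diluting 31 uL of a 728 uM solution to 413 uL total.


C2 = C1 * V1 / V2
C2 = 728 * 31 / 413
C2 = 54.6441 uM

54.6441 uM


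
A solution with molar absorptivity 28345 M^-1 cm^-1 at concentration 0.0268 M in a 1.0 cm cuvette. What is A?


A = epsilon * c * l
A = 28345 * 0.0268 * 1.0
A = 759.646

759.646


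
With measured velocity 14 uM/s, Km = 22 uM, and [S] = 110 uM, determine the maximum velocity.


Vmax = v * (Km + [S]) / [S]
Vmax = 14 * (22 + 110) / 110
Vmax = 16.8 uM/s

16.8 uM/s


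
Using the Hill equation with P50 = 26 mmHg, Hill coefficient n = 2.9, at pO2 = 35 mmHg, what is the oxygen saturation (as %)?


Y = pO2^n / (P50^n + pO2^n)
Y = 35^2.9 / (26^2.9 + 35^2.9)
Y = 70.31%

70.31%


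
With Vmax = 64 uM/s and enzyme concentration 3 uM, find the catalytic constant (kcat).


kcat = Vmax / [E]t
kcat = 64 / 3
kcat = 21.3333 s^-1

21.3333 s^-1


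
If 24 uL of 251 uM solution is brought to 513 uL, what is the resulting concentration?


C2 = C1 * V1 / V2
C2 = 251 * 24 / 513
C2 = 11.7427 uM

11.7427 uM


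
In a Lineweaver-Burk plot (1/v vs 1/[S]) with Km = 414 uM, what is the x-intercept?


x-intercept = -1/Km
= -1/414
= -0.0024 1/uM

-0.0024 1/uM


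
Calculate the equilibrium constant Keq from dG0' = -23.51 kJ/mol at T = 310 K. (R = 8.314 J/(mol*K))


Keq = exp(-dG0 * 1000 / (R * T))
Keq = exp(-(-23.51) * 1000 / (8.314 * 310))
Keq = 9152.7326

9152.7326


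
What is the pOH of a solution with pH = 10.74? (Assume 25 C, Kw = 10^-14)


pOH = 14 - pH
pOH = 14 - 10.74
pOH = 3.26

3.26


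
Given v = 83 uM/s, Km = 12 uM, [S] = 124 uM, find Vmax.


Vmax = v * (Km + [S]) / [S]
Vmax = 83 * (12 + 124) / 124
Vmax = 91.0323 uM/s

91.0323 uM/s


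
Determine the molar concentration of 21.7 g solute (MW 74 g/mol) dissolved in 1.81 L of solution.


C = (mass / MW) / volume
C = (21.7 / 74) / 1.81
C = 0.162 M

0.162 M


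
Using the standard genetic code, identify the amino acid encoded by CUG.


Standard genetic code lookup.
Codon CUG -> Leu

Leu


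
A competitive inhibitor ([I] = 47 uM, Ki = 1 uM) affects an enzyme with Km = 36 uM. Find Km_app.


Km_app = Km * (1 + [I]/Ki)
Km_app = 36 * (1 + 47/1)
Km_app = 1728.0 uM

1728.0 uM


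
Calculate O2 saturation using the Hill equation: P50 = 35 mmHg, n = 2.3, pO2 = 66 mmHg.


Y = pO2^n / (P50^n + pO2^n)
Y = 66^2.3 / (35^2.3 + 66^2.3)
Y = 81.14%

81.14%


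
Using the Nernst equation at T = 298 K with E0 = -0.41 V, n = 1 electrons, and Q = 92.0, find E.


E = E0 - (RT/nF) * ln(Q)
E = -0.41 - (8.314 * 298 / (1 * 96485)) * ln(92.0)
E = -0.5261 V

-0.5261 V


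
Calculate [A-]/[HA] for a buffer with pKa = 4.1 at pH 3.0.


[A-]/[HA] = 10^(pH - pKa)
= 10^(3.0 - 4.1)
= 0.0794

0.0794


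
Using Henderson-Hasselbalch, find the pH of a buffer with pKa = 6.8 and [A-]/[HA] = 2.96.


pH = pKa + log10([A-]/[HA])
pH = 6.8 + log10(2.96)
pH = 7.2713

7.2713


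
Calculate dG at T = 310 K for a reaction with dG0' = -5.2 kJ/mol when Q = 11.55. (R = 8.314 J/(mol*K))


dG = dG0' + RT * ln(Q) / 1000
dG = -5.2 + 8.314 * 310 * ln(11.55) / 1000
dG = 1.1059 kJ/mol

1.1059 kJ/mol


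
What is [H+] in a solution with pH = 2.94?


[H+] = 10^(-pH)
[H+] = 10^(-2.94)
[H+] = 0.0011 M

0.0011 M


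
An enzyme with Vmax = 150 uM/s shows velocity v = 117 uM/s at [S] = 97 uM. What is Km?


Km = [S] * (Vmax - v) / v
Km = 97 * (150 - 117) / 117
Km = 27.359 uM

27.359 uM


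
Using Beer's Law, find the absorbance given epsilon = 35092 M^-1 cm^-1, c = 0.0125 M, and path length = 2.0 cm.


A = epsilon * c * l
A = 35092 * 0.0125 * 2.0
A = 877.3

877.3


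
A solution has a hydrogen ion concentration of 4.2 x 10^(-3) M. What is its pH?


pH = -log10([H+])
pH = -log10(4.2 x 10^(-3))
pH = 2.3768

2.3768


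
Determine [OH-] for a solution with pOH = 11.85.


[OH-] = 10^(-pOH)
[OH-] = 10^(-11.85)
[OH-] = 1.413e-12 M

1.413e-12 M


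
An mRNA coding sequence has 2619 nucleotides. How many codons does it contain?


codons = nucleotides / 3
codons = 2619 / 3 = 873

873


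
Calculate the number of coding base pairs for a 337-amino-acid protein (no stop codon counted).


Each amino acid = 1 codon = 3 bp
bp = 337 * 3 = 1011 bp

1011 bp


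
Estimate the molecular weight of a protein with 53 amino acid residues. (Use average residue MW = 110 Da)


MW = n_residues * 110 Da
MW = 53 * 110
MW = 5830 Da

5830 Da


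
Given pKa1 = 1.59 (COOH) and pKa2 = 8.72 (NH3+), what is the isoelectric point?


pI = (pKa1 + pKa2) / 2
pI = (1.59 + 8.72) / 2
pI = 5.155

5.155


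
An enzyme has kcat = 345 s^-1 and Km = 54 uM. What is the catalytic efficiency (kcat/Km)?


Catalytic efficiency = kcat / Km
= 345 / 54
= 6.3889 uM^-1*s^-1

6.3889 uM^-1*s^-1


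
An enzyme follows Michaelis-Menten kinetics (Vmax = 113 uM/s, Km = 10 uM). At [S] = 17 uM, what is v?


v = Vmax * [S] / (Km + [S])
v = 113 * 17 / (10 + 17)
v = 71.1481 uM/s

71.1481 uM/s


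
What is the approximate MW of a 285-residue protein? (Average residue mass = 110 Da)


MW = n_residues * 110 Da
MW = 285 * 110
MW = 31350 Da

31350 Da


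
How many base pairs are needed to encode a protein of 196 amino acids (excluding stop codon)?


Each amino acid = 1 codon = 3 bp
bp = 196 * 3 = 588 bp

588 bp


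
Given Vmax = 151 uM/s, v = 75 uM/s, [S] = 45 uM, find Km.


Km = [S] * (Vmax - v) / v
Km = 45 * (151 - 75) / 75
Km = 45.6 uM

45.6 uM


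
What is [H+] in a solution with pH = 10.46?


[H+] = 10^(-pH)
[H+] = 10^(-10.46)
[H+] = 3.467e-11 M

3.467e-11 M


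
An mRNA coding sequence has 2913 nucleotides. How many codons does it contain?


codons = nucleotides / 3
codons = 2913 / 3 = 971

971


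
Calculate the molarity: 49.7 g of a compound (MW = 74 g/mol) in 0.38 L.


C = (mass / MW) / volume
C = (49.7 / 74) / 0.38
C = 1.7674 M

1.7674 M


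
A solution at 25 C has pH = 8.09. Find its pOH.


pOH = 14 - pH
pOH = 14 - 8.09
pOH = 5.91

5.91


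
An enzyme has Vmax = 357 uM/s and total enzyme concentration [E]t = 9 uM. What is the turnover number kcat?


kcat = Vmax / [E]t
kcat = 357 / 9
kcat = 39.6667 s^-1

39.6667 s^-1


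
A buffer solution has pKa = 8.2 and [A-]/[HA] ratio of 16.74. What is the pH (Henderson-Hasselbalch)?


pH = pKa + log10([A-]/[HA])
pH = 8.2 + log10(16.74)
pH = 9.4238

9.4238


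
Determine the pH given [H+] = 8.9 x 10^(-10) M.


pH = -log10([H+])
pH = -log10(8.9 x 10^(-10))
pH = 9.0506

9.0506


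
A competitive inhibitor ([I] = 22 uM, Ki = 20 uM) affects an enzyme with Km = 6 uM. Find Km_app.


Km_app = Km * (1 + [I]/Ki)
Km_app = 6 * (1 + 22/20)
Km_app = 12.6 uM

12.6 uM


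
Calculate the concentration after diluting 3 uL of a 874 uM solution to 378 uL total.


C2 = C1 * V1 / V2
C2 = 874 * 3 / 378
C2 = 6.9365 uM

6.9365 uM


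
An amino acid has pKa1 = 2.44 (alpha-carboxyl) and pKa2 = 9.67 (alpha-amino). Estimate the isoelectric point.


pI = (pKa1 + pKa2) / 2
pI = (2.44 + 9.67) / 2
pI = 6.055

6.055


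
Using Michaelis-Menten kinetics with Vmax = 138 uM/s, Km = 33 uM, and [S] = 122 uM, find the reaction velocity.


v = Vmax * [S] / (Km + [S])
v = 138 * 122 / (33 + 122)
v = 108.6194 uM/s

108.6194 uM/s


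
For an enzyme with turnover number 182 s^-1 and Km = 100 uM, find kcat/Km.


Catalytic efficiency = kcat / Km
= 182 / 100
= 1.82 uM^-1*s^-1

1.82 uM^-1*s^-1


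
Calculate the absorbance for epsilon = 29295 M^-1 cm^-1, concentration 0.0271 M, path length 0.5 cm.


A = epsilon * c * l
A = 29295 * 0.0271 * 0.5
A = 396.9472

396.9472


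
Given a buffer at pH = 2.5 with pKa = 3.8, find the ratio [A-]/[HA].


[A-]/[HA] = 10^(pH - pKa)
= 10^(2.5 - 3.8)
= 0.0501

0.0501


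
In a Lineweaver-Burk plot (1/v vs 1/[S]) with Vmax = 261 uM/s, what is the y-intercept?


y-intercept = 1/Vmax
= 1/261
= 0.0038 s/uM

0.0038 s/uM


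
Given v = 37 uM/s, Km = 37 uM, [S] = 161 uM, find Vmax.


Vmax = v * (Km + [S]) / [S]
Vmax = 37 * (37 + 161) / 161
Vmax = 45.5031 uM/s

45.5031 uM/s


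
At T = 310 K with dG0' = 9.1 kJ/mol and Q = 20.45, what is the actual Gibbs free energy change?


dG = dG0' + RT * ln(Q) / 1000
dG = 9.1 + 8.314 * 310 * ln(20.45) / 1000
dG = 16.8784 kJ/mol

16.8784 kJ/mol


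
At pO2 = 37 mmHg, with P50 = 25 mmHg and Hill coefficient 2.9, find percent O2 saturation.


Y = pO2^n / (P50^n + pO2^n)
Y = 37^2.9 / (25^2.9 + 37^2.9)
Y = 75.71%

75.71%


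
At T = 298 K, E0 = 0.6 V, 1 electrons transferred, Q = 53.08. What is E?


E = E0 - (RT/nF) * ln(Q)
E = 0.6 - (8.314 * 298 / (1 * 96485)) * ln(53.08)
E = 0.498 V

0.498 V


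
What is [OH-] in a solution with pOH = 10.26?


[OH-] = 10^(-pOH)
[OH-] = 10^(-10.26)
[OH-] = 5.495e-11 M

5.495e-11 M


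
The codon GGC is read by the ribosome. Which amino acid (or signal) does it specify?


Standard genetic code lookup.
Codon GGC -> Gly

Gly


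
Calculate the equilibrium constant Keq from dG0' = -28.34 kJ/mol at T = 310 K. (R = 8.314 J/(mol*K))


Keq = exp(-dG0 * 1000 / (R * T))
Keq = exp(-(-28.34) * 1000 / (8.314 * 310))
Keq = 59625.1601

59625.1601


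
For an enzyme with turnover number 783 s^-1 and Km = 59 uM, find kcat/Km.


Catalytic efficiency = kcat / Km
= 783 / 59
= 13.2712 uM^-1*s^-1

13.2712 uM^-1*s^-1


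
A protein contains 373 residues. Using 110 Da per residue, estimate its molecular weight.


MW = n_residues * 110 Da
MW = 373 * 110
MW = 41030 Da

41030 Da


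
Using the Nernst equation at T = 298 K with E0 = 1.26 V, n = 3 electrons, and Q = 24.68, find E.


E = E0 - (RT/nF) * ln(Q)
E = 1.26 - (8.314 * 298 / (3 * 96485)) * ln(24.68)
E = 1.2326 V

1.2326 V


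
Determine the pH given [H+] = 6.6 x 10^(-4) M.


pH = -log10([H+])
pH = -log10(6.6 x 10^(-4))
pH = 3.1805

3.1805


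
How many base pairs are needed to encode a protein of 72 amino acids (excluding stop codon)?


Each amino acid = 1 codon = 3 bp
bp = 72 * 3 = 216 bp

216 bp


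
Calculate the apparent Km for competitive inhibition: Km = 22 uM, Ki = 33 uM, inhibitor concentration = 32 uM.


Km_app = Km * (1 + [I]/Ki)
Km_app = 22 * (1 + 32/33)
Km_app = 43.3333 uM

43.3333 uM


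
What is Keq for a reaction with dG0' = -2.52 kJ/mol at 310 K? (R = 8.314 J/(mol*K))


Keq = exp(-dG0 * 1000 / (R * T))
Keq = exp(-(-2.52) * 1000 / (8.314 * 310))
Keq = 2.6585

2.6585


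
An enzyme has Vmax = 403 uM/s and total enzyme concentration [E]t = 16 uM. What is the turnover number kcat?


kcat = Vmax / [E]t
kcat = 403 / 16
kcat = 25.1875 s^-1

25.1875 s^-1


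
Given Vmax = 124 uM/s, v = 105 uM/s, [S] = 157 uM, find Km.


Km = [S] * (Vmax - v) / v
Km = 157 * (124 - 105) / 105
Km = 28.4095 uM

28.4095 uM


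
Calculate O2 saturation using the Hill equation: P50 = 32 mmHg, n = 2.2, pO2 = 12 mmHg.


Y = pO2^n / (P50^n + pO2^n)
Y = 12^2.2 / (32^2.2 + 12^2.2)
Y = 10.36%

10.36%


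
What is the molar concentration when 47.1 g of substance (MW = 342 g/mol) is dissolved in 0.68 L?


C = (mass / MW) / volume
C = (47.1 / 342) / 0.68
C = 0.2025 M

0.2025 M


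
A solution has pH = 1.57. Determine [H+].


[H+] = 10^(-pH)
[H+] = 10^(-1.57)
[H+] = 0.0269 M

0.0269 M


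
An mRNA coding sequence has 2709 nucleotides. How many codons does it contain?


codons = nucleotides / 3
codons = 2709 / 3 = 903

903


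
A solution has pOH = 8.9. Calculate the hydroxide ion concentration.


[OH-] = 10^(-pOH)
[OH-] = 10^(-8.9)
[OH-] = 1.259e-09 M

1.259e-09 M


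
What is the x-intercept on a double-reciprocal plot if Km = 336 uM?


x-intercept = -1/Km
= -1/336
= -0.003 1/uM

-0.003 1/uM


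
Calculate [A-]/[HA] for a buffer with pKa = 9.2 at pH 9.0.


[A-]/[HA] = 10^(pH - pKa)
= 10^(9.0 - 9.2)
= 0.631

0.631


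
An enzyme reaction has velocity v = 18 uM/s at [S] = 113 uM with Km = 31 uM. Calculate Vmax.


Vmax = v * (Km + [S]) / [S]
Vmax = 18 * (31 + 113) / 113
Vmax = 22.9381 uM/s

22.9381 uM/s


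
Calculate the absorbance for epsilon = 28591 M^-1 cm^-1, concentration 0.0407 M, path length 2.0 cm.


A = epsilon * c * l
A = 28591 * 0.0407 * 2.0
A = 2327.3074

2327.3074


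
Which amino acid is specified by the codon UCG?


Standard genetic code lookup.
Codon UCG -> Ser

Ser


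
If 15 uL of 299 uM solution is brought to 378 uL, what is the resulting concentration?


C2 = C1 * V1 / V2
C2 = 299 * 15 / 378
C2 = 11.8651 uM

11.8651 uM


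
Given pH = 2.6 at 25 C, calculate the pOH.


pOH = 14 - pH
pOH = 14 - 2.6
pOH = 11.4

11.4


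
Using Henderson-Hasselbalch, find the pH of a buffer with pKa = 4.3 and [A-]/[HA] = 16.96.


pH = pKa + log10([A-]/[HA])
pH = 4.3 + log10(16.96)
pH = 5.5294

5.5294


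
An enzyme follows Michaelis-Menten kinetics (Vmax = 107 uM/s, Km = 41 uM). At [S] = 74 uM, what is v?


v = Vmax * [S] / (Km + [S])
v = 107 * 74 / (41 + 74)
v = 68.8522 uM/s

68.8522 uM/s


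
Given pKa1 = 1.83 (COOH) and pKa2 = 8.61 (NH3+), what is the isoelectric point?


pI = (pKa1 + pKa2) / 2
pI = (1.83 + 8.61) / 2
pI = 5.22

5.22


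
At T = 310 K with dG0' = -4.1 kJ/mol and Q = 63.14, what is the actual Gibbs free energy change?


dG = dG0' + RT * ln(Q) / 1000
dG = -4.1 + 8.314 * 310 * ln(63.14) / 1000
dG = 6.584 kJ/mol

6.584 kJ/mol


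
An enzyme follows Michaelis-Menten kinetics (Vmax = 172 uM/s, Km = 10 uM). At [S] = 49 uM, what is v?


v = Vmax * [S] / (Km + [S])
v = 172 * 49 / (10 + 49)
v = 142.8475 uM/s

142.8475 uM/s


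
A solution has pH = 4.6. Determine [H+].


[H+] = 10^(-pH)
[H+] = 10^(-4.6)
[H+] = 2.512e-05 M

2.512e-05 M


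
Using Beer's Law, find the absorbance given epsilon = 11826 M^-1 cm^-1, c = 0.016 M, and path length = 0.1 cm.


A = epsilon * c * l
A = 11826 * 0.016 * 0.1
A = 18.9216

18.9216


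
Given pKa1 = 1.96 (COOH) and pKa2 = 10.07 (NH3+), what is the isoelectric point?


pI = (pKa1 + pKa2) / 2
pI = (1.96 + 10.07) / 2
pI = 6.015

6.015


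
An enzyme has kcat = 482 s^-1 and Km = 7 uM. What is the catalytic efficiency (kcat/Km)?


Catalytic efficiency = kcat / Km
= 482 / 7
= 68.8571 uM^-1*s^-1

68.8571 uM^-1*s^-1


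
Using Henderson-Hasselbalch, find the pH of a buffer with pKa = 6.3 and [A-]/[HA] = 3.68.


pH = pKa + log10([A-]/[HA])
pH = 6.3 + log10(3.68)
pH = 6.8658

6.8658


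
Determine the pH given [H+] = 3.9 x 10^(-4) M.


pH = -log10([H+])
pH = -log10(3.9 x 10^(-4))
pH = 3.4089

3.4089


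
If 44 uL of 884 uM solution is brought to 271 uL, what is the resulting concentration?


C2 = C1 * V1 / V2
C2 = 884 * 44 / 271
C2 = 143.5277 uM

143.5277 uM


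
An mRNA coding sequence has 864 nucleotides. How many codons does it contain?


codons = nucleotides / 3
codons = 864 / 3 = 288

288


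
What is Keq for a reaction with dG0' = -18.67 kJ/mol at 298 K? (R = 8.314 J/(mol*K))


Keq = exp(-dG0 * 1000 / (R * T))
Keq = exp(-(-18.67) * 1000 / (8.314 * 298))
Keq = 1873.5745

1873.5745


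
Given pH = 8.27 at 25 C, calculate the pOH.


pOH = 14 - pH
pOH = 14 - 8.27
pOH = 5.73

5.73


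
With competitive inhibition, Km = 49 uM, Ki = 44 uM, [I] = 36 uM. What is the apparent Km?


Km_app = Km * (1 + [I]/Ki)
Km_app = 49 * (1 + 36/44)
Km_app = 89.0909 uM

89.0909 uM


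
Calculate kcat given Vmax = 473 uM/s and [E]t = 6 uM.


kcat = Vmax / [E]t
kcat = 473 / 6
kcat = 78.8333 s^-1

78.8333 s^-1


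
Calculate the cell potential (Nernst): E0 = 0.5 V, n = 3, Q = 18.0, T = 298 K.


E = E0 - (RT/nF) * ln(Q)
E = 0.5 - (8.314 * 298 / (3 * 96485)) * ln(18.0)
E = 0.4753 V

0.4753 V


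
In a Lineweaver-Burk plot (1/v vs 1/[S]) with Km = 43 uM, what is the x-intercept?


x-intercept = -1/Km
= -1/43
= -0.0233 1/uM

-0.0233 1/uM


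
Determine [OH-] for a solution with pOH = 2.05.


[OH-] = 10^(-pOH)
[OH-] = 10^(-2.05)
[OH-] = 0.0089 M

0.0089 M


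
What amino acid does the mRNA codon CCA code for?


Standard genetic code lookup.
Codon CCA -> Pro

Pro


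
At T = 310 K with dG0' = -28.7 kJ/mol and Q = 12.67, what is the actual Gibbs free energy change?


dG = dG0' + RT * ln(Q) / 1000
dG = -28.7 + 8.314 * 310 * ln(12.67) / 1000
dG = -22.1555 kJ/mol

-22.1555 kJ/mol


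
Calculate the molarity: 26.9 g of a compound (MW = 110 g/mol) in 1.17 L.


C = (mass / MW) / volume
C = (26.9 / 110) / 1.17
C = 0.209 M

0.209 M


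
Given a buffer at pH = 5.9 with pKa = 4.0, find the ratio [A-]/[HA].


[A-]/[HA] = 10^(pH - pKa)
= 10^(5.9 - 4.0)
= 79.4328

79.4328


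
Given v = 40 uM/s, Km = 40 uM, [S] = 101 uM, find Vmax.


Vmax = v * (Km + [S]) / [S]
Vmax = 40 * (40 + 101) / 101
Vmax = 55.8416 uM/s

55.8416 uM/s
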